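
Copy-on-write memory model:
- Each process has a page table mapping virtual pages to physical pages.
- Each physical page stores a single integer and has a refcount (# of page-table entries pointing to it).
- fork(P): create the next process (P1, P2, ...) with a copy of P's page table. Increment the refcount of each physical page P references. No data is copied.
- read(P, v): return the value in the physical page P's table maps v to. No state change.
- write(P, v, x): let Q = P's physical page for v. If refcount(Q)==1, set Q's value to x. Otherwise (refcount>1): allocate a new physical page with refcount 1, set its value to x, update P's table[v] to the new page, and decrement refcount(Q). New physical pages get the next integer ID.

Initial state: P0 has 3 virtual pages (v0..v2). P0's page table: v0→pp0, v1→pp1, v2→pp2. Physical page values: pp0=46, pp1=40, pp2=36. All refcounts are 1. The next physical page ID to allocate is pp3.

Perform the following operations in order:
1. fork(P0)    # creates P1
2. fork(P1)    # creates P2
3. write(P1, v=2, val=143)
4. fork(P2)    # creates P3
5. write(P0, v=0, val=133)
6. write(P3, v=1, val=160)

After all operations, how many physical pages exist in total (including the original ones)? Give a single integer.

Op 1: fork(P0) -> P1. 3 ppages; refcounts: pp0:2 pp1:2 pp2:2
Op 2: fork(P1) -> P2. 3 ppages; refcounts: pp0:3 pp1:3 pp2:3
Op 3: write(P1, v2, 143). refcount(pp2)=3>1 -> COPY to pp3. 4 ppages; refcounts: pp0:3 pp1:3 pp2:2 pp3:1
Op 4: fork(P2) -> P3. 4 ppages; refcounts: pp0:4 pp1:4 pp2:3 pp3:1
Op 5: write(P0, v0, 133). refcount(pp0)=4>1 -> COPY to pp4. 5 ppages; refcounts: pp0:3 pp1:4 pp2:3 pp3:1 pp4:1
Op 6: write(P3, v1, 160). refcount(pp1)=4>1 -> COPY to pp5. 6 ppages; refcounts: pp0:3 pp1:3 pp2:3 pp3:1 pp4:1 pp5:1

Answer: 6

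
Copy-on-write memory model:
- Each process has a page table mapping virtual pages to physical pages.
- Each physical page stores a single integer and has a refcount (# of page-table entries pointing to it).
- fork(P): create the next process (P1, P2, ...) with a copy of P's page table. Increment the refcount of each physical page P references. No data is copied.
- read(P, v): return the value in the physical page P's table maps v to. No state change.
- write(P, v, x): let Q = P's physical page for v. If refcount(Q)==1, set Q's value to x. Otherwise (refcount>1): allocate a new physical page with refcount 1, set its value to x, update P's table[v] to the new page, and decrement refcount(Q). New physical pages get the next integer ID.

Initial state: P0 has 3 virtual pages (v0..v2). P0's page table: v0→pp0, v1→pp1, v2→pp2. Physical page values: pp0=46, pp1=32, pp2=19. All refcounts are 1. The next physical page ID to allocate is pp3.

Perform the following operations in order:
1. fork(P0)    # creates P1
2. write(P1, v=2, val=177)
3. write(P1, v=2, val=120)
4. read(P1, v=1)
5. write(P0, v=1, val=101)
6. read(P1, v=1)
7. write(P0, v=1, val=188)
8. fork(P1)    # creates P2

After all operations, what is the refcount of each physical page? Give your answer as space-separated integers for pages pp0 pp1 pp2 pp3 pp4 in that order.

Answer: 3 2 1 2 1

Derivation:
Op 1: fork(P0) -> P1. 3 ppages; refcounts: pp0:2 pp1:2 pp2:2
Op 2: write(P1, v2, 177). refcount(pp2)=2>1 -> COPY to pp3. 4 ppages; refcounts: pp0:2 pp1:2 pp2:1 pp3:1
Op 3: write(P1, v2, 120). refcount(pp3)=1 -> write in place. 4 ppages; refcounts: pp0:2 pp1:2 pp2:1 pp3:1
Op 4: read(P1, v1) -> 32. No state change.
Op 5: write(P0, v1, 101). refcount(pp1)=2>1 -> COPY to pp4. 5 ppages; refcounts: pp0:2 pp1:1 pp2:1 pp3:1 pp4:1
Op 6: read(P1, v1) -> 32. No state change.
Op 7: write(P0, v1, 188). refcount(pp4)=1 -> write in place. 5 ppages; refcounts: pp0:2 pp1:1 pp2:1 pp3:1 pp4:1
Op 8: fork(P1) -> P2. 5 ppages; refcounts: pp0:3 pp1:2 pp2:1 pp3:2 pp4:1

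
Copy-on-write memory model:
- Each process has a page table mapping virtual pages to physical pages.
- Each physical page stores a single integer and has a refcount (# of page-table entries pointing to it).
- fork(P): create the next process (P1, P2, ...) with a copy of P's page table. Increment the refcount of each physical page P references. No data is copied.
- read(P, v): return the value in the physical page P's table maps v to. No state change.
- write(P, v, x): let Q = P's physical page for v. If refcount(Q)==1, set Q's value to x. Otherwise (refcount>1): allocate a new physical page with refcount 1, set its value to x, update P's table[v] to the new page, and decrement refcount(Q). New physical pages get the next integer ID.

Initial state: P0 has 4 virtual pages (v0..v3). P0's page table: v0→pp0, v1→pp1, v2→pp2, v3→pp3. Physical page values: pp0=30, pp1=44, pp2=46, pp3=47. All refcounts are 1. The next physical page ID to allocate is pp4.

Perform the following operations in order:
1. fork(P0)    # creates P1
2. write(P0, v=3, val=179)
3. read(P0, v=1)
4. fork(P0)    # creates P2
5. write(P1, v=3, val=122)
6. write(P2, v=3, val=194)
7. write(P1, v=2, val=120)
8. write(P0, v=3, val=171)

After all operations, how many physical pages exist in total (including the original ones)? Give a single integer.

Op 1: fork(P0) -> P1. 4 ppages; refcounts: pp0:2 pp1:2 pp2:2 pp3:2
Op 2: write(P0, v3, 179). refcount(pp3)=2>1 -> COPY to pp4. 5 ppages; refcounts: pp0:2 pp1:2 pp2:2 pp3:1 pp4:1
Op 3: read(P0, v1) -> 44. No state change.
Op 4: fork(P0) -> P2. 5 ppages; refcounts: pp0:3 pp1:3 pp2:3 pp3:1 pp4:2
Op 5: write(P1, v3, 122). refcount(pp3)=1 -> write in place. 5 ppages; refcounts: pp0:3 pp1:3 pp2:3 pp3:1 pp4:2
Op 6: write(P2, v3, 194). refcount(pp4)=2>1 -> COPY to pp5. 6 ppages; refcounts: pp0:3 pp1:3 pp2:3 pp3:1 pp4:1 pp5:1
Op 7: write(P1, v2, 120). refcount(pp2)=3>1 -> COPY to pp6. 7 ppages; refcounts: pp0:3 pp1:3 pp2:2 pp3:1 pp4:1 pp5:1 pp6:1
Op 8: write(P0, v3, 171). refcount(pp4)=1 -> write in place. 7 ppages; refcounts: pp0:3 pp1:3 pp2:2 pp3:1 pp4:1 pp5:1 pp6:1

Answer: 7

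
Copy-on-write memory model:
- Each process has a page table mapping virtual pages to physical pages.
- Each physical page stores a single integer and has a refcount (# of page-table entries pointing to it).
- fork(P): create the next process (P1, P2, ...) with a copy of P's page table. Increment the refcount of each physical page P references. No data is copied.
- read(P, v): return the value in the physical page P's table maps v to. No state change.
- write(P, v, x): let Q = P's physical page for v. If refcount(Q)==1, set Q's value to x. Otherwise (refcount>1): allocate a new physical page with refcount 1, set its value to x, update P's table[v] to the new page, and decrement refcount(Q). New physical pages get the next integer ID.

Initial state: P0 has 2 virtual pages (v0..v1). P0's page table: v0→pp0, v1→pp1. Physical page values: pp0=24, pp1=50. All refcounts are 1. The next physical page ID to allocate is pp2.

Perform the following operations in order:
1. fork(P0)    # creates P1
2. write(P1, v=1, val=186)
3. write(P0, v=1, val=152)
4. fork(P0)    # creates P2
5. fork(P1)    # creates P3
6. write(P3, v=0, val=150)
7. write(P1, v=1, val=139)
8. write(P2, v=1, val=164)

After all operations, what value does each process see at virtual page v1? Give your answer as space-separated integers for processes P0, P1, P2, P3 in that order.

Op 1: fork(P0) -> P1. 2 ppages; refcounts: pp0:2 pp1:2
Op 2: write(P1, v1, 186). refcount(pp1)=2>1 -> COPY to pp2. 3 ppages; refcounts: pp0:2 pp1:1 pp2:1
Op 3: write(P0, v1, 152). refcount(pp1)=1 -> write in place. 3 ppages; refcounts: pp0:2 pp1:1 pp2:1
Op 4: fork(P0) -> P2. 3 ppages; refcounts: pp0:3 pp1:2 pp2:1
Op 5: fork(P1) -> P3. 3 ppages; refcounts: pp0:4 pp1:2 pp2:2
Op 6: write(P3, v0, 150). refcount(pp0)=4>1 -> COPY to pp3. 4 ppages; refcounts: pp0:3 pp1:2 pp2:2 pp3:1
Op 7: write(P1, v1, 139). refcount(pp2)=2>1 -> COPY to pp4. 5 ppages; refcounts: pp0:3 pp1:2 pp2:1 pp3:1 pp4:1
Op 8: write(P2, v1, 164). refcount(pp1)=2>1 -> COPY to pp5. 6 ppages; refcounts: pp0:3 pp1:1 pp2:1 pp3:1 pp4:1 pp5:1
P0: v1 -> pp1 = 152
P1: v1 -> pp4 = 139
P2: v1 -> pp5 = 164
P3: v1 -> pp2 = 186

Answer: 152 139 164 186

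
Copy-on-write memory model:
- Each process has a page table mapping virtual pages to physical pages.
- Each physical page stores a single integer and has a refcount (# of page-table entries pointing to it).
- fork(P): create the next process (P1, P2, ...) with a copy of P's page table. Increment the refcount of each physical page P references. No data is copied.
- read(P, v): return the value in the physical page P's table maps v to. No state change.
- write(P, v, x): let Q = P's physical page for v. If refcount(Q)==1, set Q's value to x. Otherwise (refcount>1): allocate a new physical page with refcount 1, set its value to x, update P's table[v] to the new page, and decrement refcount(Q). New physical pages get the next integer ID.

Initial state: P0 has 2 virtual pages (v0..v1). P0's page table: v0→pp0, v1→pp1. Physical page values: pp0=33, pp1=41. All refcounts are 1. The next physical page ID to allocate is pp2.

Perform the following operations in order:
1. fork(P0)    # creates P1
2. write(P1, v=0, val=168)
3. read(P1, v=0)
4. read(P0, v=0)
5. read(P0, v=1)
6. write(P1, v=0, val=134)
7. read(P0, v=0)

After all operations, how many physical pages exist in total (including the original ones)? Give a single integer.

Answer: 3

Derivation:
Op 1: fork(P0) -> P1. 2 ppages; refcounts: pp0:2 pp1:2
Op 2: write(P1, v0, 168). refcount(pp0)=2>1 -> COPY to pp2. 3 ppages; refcounts: pp0:1 pp1:2 pp2:1
Op 3: read(P1, v0) -> 168. No state change.
Op 4: read(P0, v0) -> 33. No state change.
Op 5: read(P0, v1) -> 41. No state change.
Op 6: write(P1, v0, 134). refcount(pp2)=1 -> write in place. 3 ppages; refcounts: pp0:1 pp1:2 pp2:1
Op 7: read(P0, v0) -> 33. No state change.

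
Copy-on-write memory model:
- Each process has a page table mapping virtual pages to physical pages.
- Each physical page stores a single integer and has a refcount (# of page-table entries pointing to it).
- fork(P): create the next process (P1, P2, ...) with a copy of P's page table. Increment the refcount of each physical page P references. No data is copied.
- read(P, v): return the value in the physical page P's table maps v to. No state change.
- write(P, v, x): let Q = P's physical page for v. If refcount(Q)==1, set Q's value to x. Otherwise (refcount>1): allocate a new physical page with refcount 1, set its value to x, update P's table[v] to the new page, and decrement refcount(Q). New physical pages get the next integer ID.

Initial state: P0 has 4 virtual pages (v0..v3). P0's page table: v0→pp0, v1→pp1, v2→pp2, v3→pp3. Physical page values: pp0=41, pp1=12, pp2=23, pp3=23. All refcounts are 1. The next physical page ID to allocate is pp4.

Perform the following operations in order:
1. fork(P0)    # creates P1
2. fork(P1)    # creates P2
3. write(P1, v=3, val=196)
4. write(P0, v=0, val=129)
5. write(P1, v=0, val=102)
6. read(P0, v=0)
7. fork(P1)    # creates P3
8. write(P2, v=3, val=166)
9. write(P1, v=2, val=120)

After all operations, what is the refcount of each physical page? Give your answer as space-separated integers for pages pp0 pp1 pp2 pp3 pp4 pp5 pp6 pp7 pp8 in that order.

Op 1: fork(P0) -> P1. 4 ppages; refcounts: pp0:2 pp1:2 pp2:2 pp3:2
Op 2: fork(P1) -> P2. 4 ppages; refcounts: pp0:3 pp1:3 pp2:3 pp3:3
Op 3: write(P1, v3, 196). refcount(pp3)=3>1 -> COPY to pp4. 5 ppages; refcounts: pp0:3 pp1:3 pp2:3 pp3:2 pp4:1
Op 4: write(P0, v0, 129). refcount(pp0)=3>1 -> COPY to pp5. 6 ppages; refcounts: pp0:2 pp1:3 pp2:3 pp3:2 pp4:1 pp5:1
Op 5: write(P1, v0, 102). refcount(pp0)=2>1 -> COPY to pp6. 7 ppages; refcounts: pp0:1 pp1:3 pp2:3 pp3:2 pp4:1 pp5:1 pp6:1
Op 6: read(P0, v0) -> 129. No state change.
Op 7: fork(P1) -> P3. 7 ppages; refcounts: pp0:1 pp1:4 pp2:4 pp3:2 pp4:2 pp5:1 pp6:2
Op 8: write(P2, v3, 166). refcount(pp3)=2>1 -> COPY to pp7. 8 ppages; refcounts: pp0:1 pp1:4 pp2:4 pp3:1 pp4:2 pp5:1 pp6:2 pp7:1
Op 9: write(P1, v2, 120). refcount(pp2)=4>1 -> COPY to pp8. 9 ppages; refcounts: pp0:1 pp1:4 pp2:3 pp3:1 pp4:2 pp5:1 pp6:2 pp7:1 pp8:1

Answer: 1 4 3 1 2 1 2 1 1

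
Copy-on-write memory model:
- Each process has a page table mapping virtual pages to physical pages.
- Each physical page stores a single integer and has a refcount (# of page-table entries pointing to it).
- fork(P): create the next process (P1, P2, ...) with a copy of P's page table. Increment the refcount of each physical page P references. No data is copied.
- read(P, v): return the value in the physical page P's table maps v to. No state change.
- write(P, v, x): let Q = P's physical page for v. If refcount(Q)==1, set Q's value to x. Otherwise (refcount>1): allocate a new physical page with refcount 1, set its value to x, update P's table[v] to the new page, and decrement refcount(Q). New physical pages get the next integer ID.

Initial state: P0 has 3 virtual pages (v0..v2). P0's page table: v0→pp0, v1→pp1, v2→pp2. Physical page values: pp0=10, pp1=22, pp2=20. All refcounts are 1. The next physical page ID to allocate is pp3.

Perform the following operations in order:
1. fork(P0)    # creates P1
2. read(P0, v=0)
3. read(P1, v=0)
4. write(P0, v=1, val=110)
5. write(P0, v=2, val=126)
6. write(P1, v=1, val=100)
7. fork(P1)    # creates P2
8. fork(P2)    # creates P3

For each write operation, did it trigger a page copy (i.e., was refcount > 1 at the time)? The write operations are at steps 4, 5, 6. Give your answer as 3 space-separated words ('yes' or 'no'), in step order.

Op 1: fork(P0) -> P1. 3 ppages; refcounts: pp0:2 pp1:2 pp2:2
Op 2: read(P0, v0) -> 10. No state change.
Op 3: read(P1, v0) -> 10. No state change.
Op 4: write(P0, v1, 110). refcount(pp1)=2>1 -> COPY to pp3. 4 ppages; refcounts: pp0:2 pp1:1 pp2:2 pp3:1
Op 5: write(P0, v2, 126). refcount(pp2)=2>1 -> COPY to pp4. 5 ppages; refcounts: pp0:2 pp1:1 pp2:1 pp3:1 pp4:1
Op 6: write(P1, v1, 100). refcount(pp1)=1 -> write in place. 5 ppages; refcounts: pp0:2 pp1:1 pp2:1 pp3:1 pp4:1
Op 7: fork(P1) -> P2. 5 ppages; refcounts: pp0:3 pp1:2 pp2:2 pp3:1 pp4:1
Op 8: fork(P2) -> P3. 5 ppages; refcounts: pp0:4 pp1:3 pp2:3 pp3:1 pp4:1

yes yes no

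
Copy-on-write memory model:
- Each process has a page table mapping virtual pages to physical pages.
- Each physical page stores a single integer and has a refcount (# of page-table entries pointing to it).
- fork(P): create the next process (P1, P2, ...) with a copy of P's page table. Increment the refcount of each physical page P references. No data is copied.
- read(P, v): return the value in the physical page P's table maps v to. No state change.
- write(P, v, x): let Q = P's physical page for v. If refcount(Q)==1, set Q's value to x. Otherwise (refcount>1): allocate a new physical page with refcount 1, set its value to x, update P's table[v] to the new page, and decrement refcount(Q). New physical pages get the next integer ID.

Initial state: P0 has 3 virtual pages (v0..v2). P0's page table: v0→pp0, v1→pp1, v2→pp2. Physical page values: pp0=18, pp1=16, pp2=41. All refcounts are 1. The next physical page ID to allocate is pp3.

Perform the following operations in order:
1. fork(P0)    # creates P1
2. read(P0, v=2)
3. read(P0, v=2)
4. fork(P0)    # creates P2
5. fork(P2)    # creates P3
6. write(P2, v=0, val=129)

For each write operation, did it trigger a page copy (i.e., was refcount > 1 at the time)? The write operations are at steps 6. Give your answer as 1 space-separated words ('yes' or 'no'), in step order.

Op 1: fork(P0) -> P1. 3 ppages; refcounts: pp0:2 pp1:2 pp2:2
Op 2: read(P0, v2) -> 41. No state change.
Op 3: read(P0, v2) -> 41. No state change.
Op 4: fork(P0) -> P2. 3 ppages; refcounts: pp0:3 pp1:3 pp2:3
Op 5: fork(P2) -> P3. 3 ppages; refcounts: pp0:4 pp1:4 pp2:4
Op 6: write(P2, v0, 129). refcount(pp0)=4>1 -> COPY to pp3. 4 ppages; refcounts: pp0:3 pp1:4 pp2:4 pp3:1

yes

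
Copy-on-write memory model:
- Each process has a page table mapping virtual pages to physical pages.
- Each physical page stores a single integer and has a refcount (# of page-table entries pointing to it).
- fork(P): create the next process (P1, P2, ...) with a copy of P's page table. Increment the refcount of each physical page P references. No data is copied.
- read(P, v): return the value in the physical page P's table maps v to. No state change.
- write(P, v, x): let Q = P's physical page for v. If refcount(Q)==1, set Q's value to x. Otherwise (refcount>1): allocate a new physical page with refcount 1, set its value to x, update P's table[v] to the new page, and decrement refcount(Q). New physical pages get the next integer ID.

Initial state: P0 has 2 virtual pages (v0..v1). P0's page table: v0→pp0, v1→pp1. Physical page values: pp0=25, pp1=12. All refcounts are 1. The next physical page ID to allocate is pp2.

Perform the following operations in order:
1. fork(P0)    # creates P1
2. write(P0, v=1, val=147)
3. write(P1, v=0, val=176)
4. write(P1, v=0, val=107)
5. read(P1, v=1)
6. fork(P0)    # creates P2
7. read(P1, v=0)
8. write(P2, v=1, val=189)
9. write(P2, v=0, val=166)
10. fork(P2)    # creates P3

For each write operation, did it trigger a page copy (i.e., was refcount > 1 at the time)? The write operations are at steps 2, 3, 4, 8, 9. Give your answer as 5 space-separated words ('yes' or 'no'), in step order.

Op 1: fork(P0) -> P1. 2 ppages; refcounts: pp0:2 pp1:2
Op 2: write(P0, v1, 147). refcount(pp1)=2>1 -> COPY to pp2. 3 ppages; refcounts: pp0:2 pp1:1 pp2:1
Op 3: write(P1, v0, 176). refcount(pp0)=2>1 -> COPY to pp3. 4 ppages; refcounts: pp0:1 pp1:1 pp2:1 pp3:1
Op 4: write(P1, v0, 107). refcount(pp3)=1 -> write in place. 4 ppages; refcounts: pp0:1 pp1:1 pp2:1 pp3:1
Op 5: read(P1, v1) -> 12. No state change.
Op 6: fork(P0) -> P2. 4 ppages; refcounts: pp0:2 pp1:1 pp2:2 pp3:1
Op 7: read(P1, v0) -> 107. No state change.
Op 8: write(P2, v1, 189). refcount(pp2)=2>1 -> COPY to pp4. 5 ppages; refcounts: pp0:2 pp1:1 pp2:1 pp3:1 pp4:1
Op 9: write(P2, v0, 166). refcount(pp0)=2>1 -> COPY to pp5. 6 ppages; refcounts: pp0:1 pp1:1 pp2:1 pp3:1 pp4:1 pp5:1
Op 10: fork(P2) -> P3. 6 ppages; refcounts: pp0:1 pp1:1 pp2:1 pp3:1 pp4:2 pp5:2

yes yes no yes yes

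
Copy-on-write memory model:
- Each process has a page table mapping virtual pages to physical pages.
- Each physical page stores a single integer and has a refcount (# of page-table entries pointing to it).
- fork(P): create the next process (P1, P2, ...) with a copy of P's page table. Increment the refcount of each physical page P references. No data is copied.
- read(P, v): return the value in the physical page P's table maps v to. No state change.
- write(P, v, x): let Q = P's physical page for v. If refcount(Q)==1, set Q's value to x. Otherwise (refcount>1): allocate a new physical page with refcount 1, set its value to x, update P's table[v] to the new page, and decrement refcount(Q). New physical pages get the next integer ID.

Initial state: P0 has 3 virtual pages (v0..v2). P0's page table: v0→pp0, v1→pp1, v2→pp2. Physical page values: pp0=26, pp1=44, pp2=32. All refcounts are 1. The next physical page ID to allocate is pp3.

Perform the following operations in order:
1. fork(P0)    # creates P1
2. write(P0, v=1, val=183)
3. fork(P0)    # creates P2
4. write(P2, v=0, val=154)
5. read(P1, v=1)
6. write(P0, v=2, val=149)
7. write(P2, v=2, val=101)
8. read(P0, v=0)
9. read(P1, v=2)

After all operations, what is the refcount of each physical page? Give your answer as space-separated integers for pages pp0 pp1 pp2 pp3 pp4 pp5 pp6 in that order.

Answer: 2 1 1 2 1 1 1

Derivation:
Op 1: fork(P0) -> P1. 3 ppages; refcounts: pp0:2 pp1:2 pp2:2
Op 2: write(P0, v1, 183). refcount(pp1)=2>1 -> COPY to pp3. 4 ppages; refcounts: pp0:2 pp1:1 pp2:2 pp3:1
Op 3: fork(P0) -> P2. 4 ppages; refcounts: pp0:3 pp1:1 pp2:3 pp3:2
Op 4: write(P2, v0, 154). refcount(pp0)=3>1 -> COPY to pp4. 5 ppages; refcounts: pp0:2 pp1:1 pp2:3 pp3:2 pp4:1
Op 5: read(P1, v1) -> 44. No state change.
Op 6: write(P0, v2, 149). refcount(pp2)=3>1 -> COPY to pp5. 6 ppages; refcounts: pp0:2 pp1:1 pp2:2 pp3:2 pp4:1 pp5:1
Op 7: write(P2, v2, 101). refcount(pp2)=2>1 -> COPY to pp6. 7 ppages; refcounts: pp0:2 pp1:1 pp2:1 pp3:2 pp4:1 pp5:1 pp6:1
Op 8: read(P0, v0) -> 26. No state change.
Op 9: read(P1, v2) -> 32. No state change.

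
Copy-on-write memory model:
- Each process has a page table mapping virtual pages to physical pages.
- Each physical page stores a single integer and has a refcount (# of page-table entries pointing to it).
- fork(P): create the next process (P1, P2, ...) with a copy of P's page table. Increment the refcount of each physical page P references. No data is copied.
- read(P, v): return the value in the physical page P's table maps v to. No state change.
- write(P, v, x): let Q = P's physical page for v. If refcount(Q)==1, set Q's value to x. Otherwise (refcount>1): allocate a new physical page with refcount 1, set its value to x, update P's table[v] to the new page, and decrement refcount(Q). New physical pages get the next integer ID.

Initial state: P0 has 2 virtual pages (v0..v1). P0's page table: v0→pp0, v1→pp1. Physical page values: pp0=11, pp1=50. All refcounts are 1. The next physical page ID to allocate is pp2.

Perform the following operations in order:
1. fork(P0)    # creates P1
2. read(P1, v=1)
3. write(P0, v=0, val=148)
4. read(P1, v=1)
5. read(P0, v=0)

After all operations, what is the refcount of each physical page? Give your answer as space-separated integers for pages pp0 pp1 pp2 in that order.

Answer: 1 2 1

Derivation:
Op 1: fork(P0) -> P1. 2 ppages; refcounts: pp0:2 pp1:2
Op 2: read(P1, v1) -> 50. No state change.
Op 3: write(P0, v0, 148). refcount(pp0)=2>1 -> COPY to pp2. 3 ppages; refcounts: pp0:1 pp1:2 pp2:1
Op 4: read(P1, v1) -> 50. No state change.
Op 5: read(P0, v0) -> 148. No state change.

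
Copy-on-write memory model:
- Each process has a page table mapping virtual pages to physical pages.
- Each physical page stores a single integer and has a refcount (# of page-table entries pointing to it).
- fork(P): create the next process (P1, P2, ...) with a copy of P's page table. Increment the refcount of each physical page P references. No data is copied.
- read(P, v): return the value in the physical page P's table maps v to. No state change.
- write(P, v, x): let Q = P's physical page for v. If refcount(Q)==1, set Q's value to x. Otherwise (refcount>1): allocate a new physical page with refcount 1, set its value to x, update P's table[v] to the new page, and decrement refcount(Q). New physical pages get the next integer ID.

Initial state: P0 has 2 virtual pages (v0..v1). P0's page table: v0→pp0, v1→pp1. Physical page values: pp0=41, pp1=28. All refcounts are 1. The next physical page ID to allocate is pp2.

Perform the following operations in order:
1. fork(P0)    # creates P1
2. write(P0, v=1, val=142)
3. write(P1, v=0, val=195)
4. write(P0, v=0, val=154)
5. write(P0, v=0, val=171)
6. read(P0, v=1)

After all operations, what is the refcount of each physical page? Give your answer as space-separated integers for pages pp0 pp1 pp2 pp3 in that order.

Op 1: fork(P0) -> P1. 2 ppages; refcounts: pp0:2 pp1:2
Op 2: write(P0, v1, 142). refcount(pp1)=2>1 -> COPY to pp2. 3 ppages; refcounts: pp0:2 pp1:1 pp2:1
Op 3: write(P1, v0, 195). refcount(pp0)=2>1 -> COPY to pp3. 4 ppages; refcounts: pp0:1 pp1:1 pp2:1 pp3:1
Op 4: write(P0, v0, 154). refcount(pp0)=1 -> write in place. 4 ppages; refcounts: pp0:1 pp1:1 pp2:1 pp3:1
Op 5: write(P0, v0, 171). refcount(pp0)=1 -> write in place. 4 ppages; refcounts: pp0:1 pp1:1 pp2:1 pp3:1
Op 6: read(P0, v1) -> 142. No state change.

Answer: 1 1 1 1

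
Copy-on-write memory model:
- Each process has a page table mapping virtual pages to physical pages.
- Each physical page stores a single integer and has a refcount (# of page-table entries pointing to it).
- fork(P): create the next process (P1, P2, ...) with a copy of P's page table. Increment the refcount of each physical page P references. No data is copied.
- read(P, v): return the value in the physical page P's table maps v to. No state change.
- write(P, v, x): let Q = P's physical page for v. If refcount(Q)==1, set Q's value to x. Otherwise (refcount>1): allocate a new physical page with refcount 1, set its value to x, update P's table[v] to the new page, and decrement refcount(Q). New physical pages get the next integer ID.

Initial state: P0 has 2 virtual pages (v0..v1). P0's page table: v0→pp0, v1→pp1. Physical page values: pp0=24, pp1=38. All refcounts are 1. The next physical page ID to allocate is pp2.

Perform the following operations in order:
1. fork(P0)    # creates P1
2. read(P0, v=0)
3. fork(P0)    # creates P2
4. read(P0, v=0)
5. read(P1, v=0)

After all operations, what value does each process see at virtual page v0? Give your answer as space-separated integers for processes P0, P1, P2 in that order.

Op 1: fork(P0) -> P1. 2 ppages; refcounts: pp0:2 pp1:2
Op 2: read(P0, v0) -> 24. No state change.
Op 3: fork(P0) -> P2. 2 ppages; refcounts: pp0:3 pp1:3
Op 4: read(P0, v0) -> 24. No state change.
Op 5: read(P1, v0) -> 24. No state change.
P0: v0 -> pp0 = 24
P1: v0 -> pp0 = 24
P2: v0 -> pp0 = 24

Answer: 24 24 24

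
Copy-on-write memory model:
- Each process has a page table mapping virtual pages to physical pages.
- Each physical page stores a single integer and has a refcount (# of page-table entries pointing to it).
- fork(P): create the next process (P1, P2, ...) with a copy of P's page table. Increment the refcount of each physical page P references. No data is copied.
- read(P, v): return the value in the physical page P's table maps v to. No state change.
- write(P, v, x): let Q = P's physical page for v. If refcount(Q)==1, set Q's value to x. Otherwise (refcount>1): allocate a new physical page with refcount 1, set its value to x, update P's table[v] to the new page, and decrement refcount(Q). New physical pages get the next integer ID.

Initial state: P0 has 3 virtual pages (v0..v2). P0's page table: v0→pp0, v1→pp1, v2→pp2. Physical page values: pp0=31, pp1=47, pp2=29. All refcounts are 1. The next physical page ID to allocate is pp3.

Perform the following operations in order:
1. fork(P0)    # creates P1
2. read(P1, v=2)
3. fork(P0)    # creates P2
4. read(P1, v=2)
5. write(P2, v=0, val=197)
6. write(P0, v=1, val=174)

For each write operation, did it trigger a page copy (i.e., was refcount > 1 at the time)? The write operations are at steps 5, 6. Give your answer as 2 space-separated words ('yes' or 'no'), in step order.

Op 1: fork(P0) -> P1. 3 ppages; refcounts: pp0:2 pp1:2 pp2:2
Op 2: read(P1, v2) -> 29. No state change.
Op 3: fork(P0) -> P2. 3 ppages; refcounts: pp0:3 pp1:3 pp2:3
Op 4: read(P1, v2) -> 29. No state change.
Op 5: write(P2, v0, 197). refcount(pp0)=3>1 -> COPY to pp3. 4 ppages; refcounts: pp0:2 pp1:3 pp2:3 pp3:1
Op 6: write(P0, v1, 174). refcount(pp1)=3>1 -> COPY to pp4. 5 ppages; refcounts: pp0:2 pp1:2 pp2:3 pp3:1 pp4:1

yes yes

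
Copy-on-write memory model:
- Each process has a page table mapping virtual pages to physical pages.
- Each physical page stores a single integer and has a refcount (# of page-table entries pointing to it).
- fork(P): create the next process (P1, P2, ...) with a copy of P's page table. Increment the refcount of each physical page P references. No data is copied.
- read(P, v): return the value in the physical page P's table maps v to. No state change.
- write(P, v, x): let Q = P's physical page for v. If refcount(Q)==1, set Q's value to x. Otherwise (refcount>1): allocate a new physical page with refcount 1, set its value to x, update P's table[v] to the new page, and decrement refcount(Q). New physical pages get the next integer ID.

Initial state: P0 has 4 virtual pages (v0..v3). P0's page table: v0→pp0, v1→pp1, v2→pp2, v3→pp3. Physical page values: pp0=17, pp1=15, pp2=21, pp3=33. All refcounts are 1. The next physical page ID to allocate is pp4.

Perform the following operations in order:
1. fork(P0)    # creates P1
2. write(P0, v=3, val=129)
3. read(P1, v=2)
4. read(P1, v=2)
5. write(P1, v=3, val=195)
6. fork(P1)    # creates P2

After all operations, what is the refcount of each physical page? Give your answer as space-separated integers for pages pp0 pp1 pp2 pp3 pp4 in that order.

Op 1: fork(P0) -> P1. 4 ppages; refcounts: pp0:2 pp1:2 pp2:2 pp3:2
Op 2: write(P0, v3, 129). refcount(pp3)=2>1 -> COPY to pp4. 5 ppages; refcounts: pp0:2 pp1:2 pp2:2 pp3:1 pp4:1
Op 3: read(P1, v2) -> 21. No state change.
Op 4: read(P1, v2) -> 21. No state change.
Op 5: write(P1, v3, 195). refcount(pp3)=1 -> write in place. 5 ppages; refcounts: pp0:2 pp1:2 pp2:2 pp3:1 pp4:1
Op 6: fork(P1) -> P2. 5 ppages; refcounts: pp0:3 pp1:3 pp2:3 pp3:2 pp4:1

Answer: 3 3 3 2 1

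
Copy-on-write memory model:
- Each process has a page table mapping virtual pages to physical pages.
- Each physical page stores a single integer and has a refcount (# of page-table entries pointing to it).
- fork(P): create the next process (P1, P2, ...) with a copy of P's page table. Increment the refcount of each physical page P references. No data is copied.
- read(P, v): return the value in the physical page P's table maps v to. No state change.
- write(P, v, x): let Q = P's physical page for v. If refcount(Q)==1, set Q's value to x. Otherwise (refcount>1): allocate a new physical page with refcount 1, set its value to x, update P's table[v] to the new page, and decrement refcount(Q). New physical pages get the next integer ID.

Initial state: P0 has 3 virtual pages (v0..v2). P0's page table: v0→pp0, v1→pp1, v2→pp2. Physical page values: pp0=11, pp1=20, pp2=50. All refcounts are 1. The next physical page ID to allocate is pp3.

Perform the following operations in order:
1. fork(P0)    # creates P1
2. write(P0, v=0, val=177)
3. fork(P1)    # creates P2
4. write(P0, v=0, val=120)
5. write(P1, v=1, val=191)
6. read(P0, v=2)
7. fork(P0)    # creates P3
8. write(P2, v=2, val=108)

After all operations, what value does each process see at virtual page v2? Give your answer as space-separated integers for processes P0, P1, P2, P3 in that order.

Op 1: fork(P0) -> P1. 3 ppages; refcounts: pp0:2 pp1:2 pp2:2
Op 2: write(P0, v0, 177). refcount(pp0)=2>1 -> COPY to pp3. 4 ppages; refcounts: pp0:1 pp1:2 pp2:2 pp3:1
Op 3: fork(P1) -> P2. 4 ppages; refcounts: pp0:2 pp1:3 pp2:3 pp3:1
Op 4: write(P0, v0, 120). refcount(pp3)=1 -> write in place. 4 ppages; refcounts: pp0:2 pp1:3 pp2:3 pp3:1
Op 5: write(P1, v1, 191). refcount(pp1)=3>1 -> COPY to pp4. 5 ppages; refcounts: pp0:2 pp1:2 pp2:3 pp3:1 pp4:1
Op 6: read(P0, v2) -> 50. No state change.
Op 7: fork(P0) -> P3. 5 ppages; refcounts: pp0:2 pp1:3 pp2:4 pp3:2 pp4:1
Op 8: write(P2, v2, 108). refcount(pp2)=4>1 -> COPY to pp5. 6 ppages; refcounts: pp0:2 pp1:3 pp2:3 pp3:2 pp4:1 pp5:1
P0: v2 -> pp2 = 50
P1: v2 -> pp2 = 50
P2: v2 -> pp5 = 108
P3: v2 -> pp2 = 50

Answer: 50 50 108 50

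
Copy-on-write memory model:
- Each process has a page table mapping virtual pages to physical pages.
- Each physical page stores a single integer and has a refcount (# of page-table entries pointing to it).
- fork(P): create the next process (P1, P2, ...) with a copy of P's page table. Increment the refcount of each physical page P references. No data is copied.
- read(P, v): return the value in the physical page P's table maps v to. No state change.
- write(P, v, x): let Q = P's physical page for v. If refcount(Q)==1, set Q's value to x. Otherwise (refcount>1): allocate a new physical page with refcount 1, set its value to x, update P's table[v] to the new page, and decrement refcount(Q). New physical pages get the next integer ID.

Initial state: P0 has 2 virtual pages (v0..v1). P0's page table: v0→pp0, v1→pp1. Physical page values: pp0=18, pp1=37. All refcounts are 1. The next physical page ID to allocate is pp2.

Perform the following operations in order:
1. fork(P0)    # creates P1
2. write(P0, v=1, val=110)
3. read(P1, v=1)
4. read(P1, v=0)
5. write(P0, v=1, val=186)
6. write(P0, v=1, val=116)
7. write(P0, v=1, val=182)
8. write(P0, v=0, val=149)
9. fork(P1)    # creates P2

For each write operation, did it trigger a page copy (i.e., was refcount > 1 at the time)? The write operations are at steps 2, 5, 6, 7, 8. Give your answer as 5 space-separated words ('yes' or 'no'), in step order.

Op 1: fork(P0) -> P1. 2 ppages; refcounts: pp0:2 pp1:2
Op 2: write(P0, v1, 110). refcount(pp1)=2>1 -> COPY to pp2. 3 ppages; refcounts: pp0:2 pp1:1 pp2:1
Op 3: read(P1, v1) -> 37. No state change.
Op 4: read(P1, v0) -> 18. No state change.
Op 5: write(P0, v1, 186). refcount(pp2)=1 -> write in place. 3 ppages; refcounts: pp0:2 pp1:1 pp2:1
Op 6: write(P0, v1, 116). refcount(pp2)=1 -> write in place. 3 ppages; refcounts: pp0:2 pp1:1 pp2:1
Op 7: write(P0, v1, 182). refcount(pp2)=1 -> write in place. 3 ppages; refcounts: pp0:2 pp1:1 pp2:1
Op 8: write(P0, v0, 149). refcount(pp0)=2>1 -> COPY to pp3. 4 ppages; refcounts: pp0:1 pp1:1 pp2:1 pp3:1
Op 9: fork(P1) -> P2. 4 ppages; refcounts: pp0:2 pp1:2 pp2:1 pp3:1

yes no no no yes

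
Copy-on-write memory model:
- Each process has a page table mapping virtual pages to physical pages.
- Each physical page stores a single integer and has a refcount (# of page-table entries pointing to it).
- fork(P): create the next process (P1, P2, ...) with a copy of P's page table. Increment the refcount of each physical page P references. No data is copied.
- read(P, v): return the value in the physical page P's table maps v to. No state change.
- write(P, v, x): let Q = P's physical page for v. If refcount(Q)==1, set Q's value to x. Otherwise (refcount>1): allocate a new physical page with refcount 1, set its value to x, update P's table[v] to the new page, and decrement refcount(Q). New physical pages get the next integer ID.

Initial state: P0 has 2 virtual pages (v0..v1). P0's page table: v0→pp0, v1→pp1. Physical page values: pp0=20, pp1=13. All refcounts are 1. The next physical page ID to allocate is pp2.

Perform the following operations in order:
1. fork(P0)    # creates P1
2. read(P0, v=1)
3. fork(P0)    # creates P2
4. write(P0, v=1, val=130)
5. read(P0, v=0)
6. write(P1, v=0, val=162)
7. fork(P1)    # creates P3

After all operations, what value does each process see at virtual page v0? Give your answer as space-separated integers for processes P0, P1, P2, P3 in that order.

Op 1: fork(P0) -> P1. 2 ppages; refcounts: pp0:2 pp1:2
Op 2: read(P0, v1) -> 13. No state change.
Op 3: fork(P0) -> P2. 2 ppages; refcounts: pp0:3 pp1:3
Op 4: write(P0, v1, 130). refcount(pp1)=3>1 -> COPY to pp2. 3 ppages; refcounts: pp0:3 pp1:2 pp2:1
Op 5: read(P0, v0) -> 20. No state change.
Op 6: write(P1, v0, 162). refcount(pp0)=3>1 -> COPY to pp3. 4 ppages; refcounts: pp0:2 pp1:2 pp2:1 pp3:1
Op 7: fork(P1) -> P3. 4 ppages; refcounts: pp0:2 pp1:3 pp2:1 pp3:2
P0: v0 -> pp0 = 20
P1: v0 -> pp3 = 162
P2: v0 -> pp0 = 20
P3: v0 -> pp3 = 162

Answer: 20 162 20 162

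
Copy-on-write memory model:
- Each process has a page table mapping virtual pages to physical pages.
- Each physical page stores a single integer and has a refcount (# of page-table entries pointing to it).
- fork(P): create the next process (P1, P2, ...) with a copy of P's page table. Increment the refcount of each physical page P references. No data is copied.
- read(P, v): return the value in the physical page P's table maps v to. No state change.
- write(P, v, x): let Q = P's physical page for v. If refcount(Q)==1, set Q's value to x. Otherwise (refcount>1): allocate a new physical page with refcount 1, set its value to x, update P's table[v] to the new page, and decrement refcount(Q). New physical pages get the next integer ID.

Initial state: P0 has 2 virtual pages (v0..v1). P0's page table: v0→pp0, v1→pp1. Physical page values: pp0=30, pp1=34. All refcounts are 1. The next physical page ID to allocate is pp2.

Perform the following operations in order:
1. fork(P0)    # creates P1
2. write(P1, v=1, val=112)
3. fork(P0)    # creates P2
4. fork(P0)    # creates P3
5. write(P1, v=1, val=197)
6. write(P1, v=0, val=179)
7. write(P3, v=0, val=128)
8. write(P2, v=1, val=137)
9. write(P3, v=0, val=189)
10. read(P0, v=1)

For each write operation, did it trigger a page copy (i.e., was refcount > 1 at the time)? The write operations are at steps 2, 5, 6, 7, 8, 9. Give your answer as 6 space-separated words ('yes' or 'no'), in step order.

Op 1: fork(P0) -> P1. 2 ppages; refcounts: pp0:2 pp1:2
Op 2: write(P1, v1, 112). refcount(pp1)=2>1 -> COPY to pp2. 3 ppages; refcounts: pp0:2 pp1:1 pp2:1
Op 3: fork(P0) -> P2. 3 ppages; refcounts: pp0:3 pp1:2 pp2:1
Op 4: fork(P0) -> P3. 3 ppages; refcounts: pp0:4 pp1:3 pp2:1
Op 5: write(P1, v1, 197). refcount(pp2)=1 -> write in place. 3 ppages; refcounts: pp0:4 pp1:3 pp2:1
Op 6: write(P1, v0, 179). refcount(pp0)=4>1 -> COPY to pp3. 4 ppages; refcounts: pp0:3 pp1:3 pp2:1 pp3:1
Op 7: write(P3, v0, 128). refcount(pp0)=3>1 -> COPY to pp4. 5 ppages; refcounts: pp0:2 pp1:3 pp2:1 pp3:1 pp4:1
Op 8: write(P2, v1, 137). refcount(pp1)=3>1 -> COPY to pp5. 6 ppages; refcounts: pp0:2 pp1:2 pp2:1 pp3:1 pp4:1 pp5:1
Op 9: write(P3, v0, 189). refcount(pp4)=1 -> write in place. 6 ppages; refcounts: pp0:2 pp1:2 pp2:1 pp3:1 pp4:1 pp5:1
Op 10: read(P0, v1) -> 34. No state change.

yes no yes yes yes no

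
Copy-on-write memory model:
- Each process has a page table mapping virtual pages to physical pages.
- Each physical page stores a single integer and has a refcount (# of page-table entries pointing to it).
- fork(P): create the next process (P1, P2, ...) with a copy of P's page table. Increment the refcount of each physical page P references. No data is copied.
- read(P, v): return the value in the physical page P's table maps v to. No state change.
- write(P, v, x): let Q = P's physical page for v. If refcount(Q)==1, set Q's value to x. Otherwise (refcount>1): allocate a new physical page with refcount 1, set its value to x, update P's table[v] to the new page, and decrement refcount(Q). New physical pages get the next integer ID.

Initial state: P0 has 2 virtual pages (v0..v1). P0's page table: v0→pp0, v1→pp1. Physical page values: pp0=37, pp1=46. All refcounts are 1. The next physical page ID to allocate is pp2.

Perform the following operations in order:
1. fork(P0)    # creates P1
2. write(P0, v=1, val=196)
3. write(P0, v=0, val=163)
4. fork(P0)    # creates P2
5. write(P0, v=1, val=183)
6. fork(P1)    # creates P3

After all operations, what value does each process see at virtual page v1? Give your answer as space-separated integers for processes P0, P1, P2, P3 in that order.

Op 1: fork(P0) -> P1. 2 ppages; refcounts: pp0:2 pp1:2
Op 2: write(P0, v1, 196). refcount(pp1)=2>1 -> COPY to pp2. 3 ppages; refcounts: pp0:2 pp1:1 pp2:1
Op 3: write(P0, v0, 163). refcount(pp0)=2>1 -> COPY to pp3. 4 ppages; refcounts: pp0:1 pp1:1 pp2:1 pp3:1
Op 4: fork(P0) -> P2. 4 ppages; refcounts: pp0:1 pp1:1 pp2:2 pp3:2
Op 5: write(P0, v1, 183). refcount(pp2)=2>1 -> COPY to pp4. 5 ppages; refcounts: pp0:1 pp1:1 pp2:1 pp3:2 pp4:1
Op 6: fork(P1) -> P3. 5 ppages; refcounts: pp0:2 pp1:2 pp2:1 pp3:2 pp4:1
P0: v1 -> pp4 = 183
P1: v1 -> pp1 = 46
P2: v1 -> pp2 = 196
P3: v1 -> pp1 = 46

Answer: 183 46 196 46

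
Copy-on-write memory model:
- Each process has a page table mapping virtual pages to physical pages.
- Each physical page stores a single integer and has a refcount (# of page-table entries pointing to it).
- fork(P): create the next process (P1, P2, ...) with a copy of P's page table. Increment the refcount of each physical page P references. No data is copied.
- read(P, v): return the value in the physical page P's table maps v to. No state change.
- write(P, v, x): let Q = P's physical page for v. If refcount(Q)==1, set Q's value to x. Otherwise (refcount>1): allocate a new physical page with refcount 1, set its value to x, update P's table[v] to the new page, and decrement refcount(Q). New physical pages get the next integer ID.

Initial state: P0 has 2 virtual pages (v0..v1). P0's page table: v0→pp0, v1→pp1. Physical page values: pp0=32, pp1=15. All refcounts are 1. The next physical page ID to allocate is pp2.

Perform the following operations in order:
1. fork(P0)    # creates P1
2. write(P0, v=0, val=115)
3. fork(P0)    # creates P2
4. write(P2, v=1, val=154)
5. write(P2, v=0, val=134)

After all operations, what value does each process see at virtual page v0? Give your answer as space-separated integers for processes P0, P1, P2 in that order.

Answer: 115 32 134

Derivation:
Op 1: fork(P0) -> P1. 2 ppages; refcounts: pp0:2 pp1:2
Op 2: write(P0, v0, 115). refcount(pp0)=2>1 -> COPY to pp2. 3 ppages; refcounts: pp0:1 pp1:2 pp2:1
Op 3: fork(P0) -> P2. 3 ppages; refcounts: pp0:1 pp1:3 pp2:2
Op 4: write(P2, v1, 154). refcount(pp1)=3>1 -> COPY to pp3. 4 ppages; refcounts: pp0:1 pp1:2 pp2:2 pp3:1
Op 5: write(P2, v0, 134). refcount(pp2)=2>1 -> COPY to pp4. 5 ppages; refcounts: pp0:1 pp1:2 pp2:1 pp3:1 pp4:1
P0: v0 -> pp2 = 115
P1: v0 -> pp0 = 32
P2: v0 -> pp4 = 134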